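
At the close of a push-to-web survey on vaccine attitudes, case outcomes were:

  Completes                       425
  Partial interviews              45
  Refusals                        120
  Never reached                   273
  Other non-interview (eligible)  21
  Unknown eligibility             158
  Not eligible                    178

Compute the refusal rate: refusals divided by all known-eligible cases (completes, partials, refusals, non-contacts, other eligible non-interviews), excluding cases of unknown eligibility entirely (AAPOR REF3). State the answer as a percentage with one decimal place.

13.6%

Num = 120
Denom = 425 + 45 + 120 + 273 + 21 = 884
REF3 = 120 / 884 = 0.1357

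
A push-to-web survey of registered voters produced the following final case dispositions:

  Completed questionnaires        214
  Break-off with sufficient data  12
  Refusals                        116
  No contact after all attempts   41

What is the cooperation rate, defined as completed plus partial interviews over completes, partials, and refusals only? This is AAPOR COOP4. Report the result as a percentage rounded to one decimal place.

Num = 214 + 12 = 226
Denominator = 214 + 12 + 116 = 342
COOP4 = 226 / 342 = 0.6608

66.1%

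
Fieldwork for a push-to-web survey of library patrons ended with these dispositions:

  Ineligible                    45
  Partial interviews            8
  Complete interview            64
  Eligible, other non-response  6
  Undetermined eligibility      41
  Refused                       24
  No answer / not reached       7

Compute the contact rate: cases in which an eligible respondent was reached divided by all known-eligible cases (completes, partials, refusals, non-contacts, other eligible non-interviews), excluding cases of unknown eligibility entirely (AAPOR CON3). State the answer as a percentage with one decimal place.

93.6%

Numerator = 64 + 8 + 24 + 6 = 102
Base = 64 + 8 + 24 + 7 + 6 = 109
CON3 = 102 / 109 = 0.9358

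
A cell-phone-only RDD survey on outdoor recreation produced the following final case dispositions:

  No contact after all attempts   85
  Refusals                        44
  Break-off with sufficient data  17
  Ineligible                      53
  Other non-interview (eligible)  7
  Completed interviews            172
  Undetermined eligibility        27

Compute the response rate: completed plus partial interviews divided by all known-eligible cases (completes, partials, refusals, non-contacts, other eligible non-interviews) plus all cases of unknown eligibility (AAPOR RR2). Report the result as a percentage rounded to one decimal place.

Top: 172 + 17 = 189
Denominator: 172 + 17 + 44 + 85 + 7 + 27 = 352
RR2 = 189 / 352 = 0.5369

53.7%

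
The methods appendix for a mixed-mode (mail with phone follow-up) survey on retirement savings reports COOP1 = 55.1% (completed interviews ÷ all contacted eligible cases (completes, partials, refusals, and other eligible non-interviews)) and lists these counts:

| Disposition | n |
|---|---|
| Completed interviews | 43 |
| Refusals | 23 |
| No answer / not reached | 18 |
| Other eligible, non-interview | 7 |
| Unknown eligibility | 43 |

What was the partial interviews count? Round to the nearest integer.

5

COOP1 = 43 / D = 0.551
D = 43 / 0.551 = 78.0
Rest of base = 73
partial interviews = 78.0 − 73 ≈ 5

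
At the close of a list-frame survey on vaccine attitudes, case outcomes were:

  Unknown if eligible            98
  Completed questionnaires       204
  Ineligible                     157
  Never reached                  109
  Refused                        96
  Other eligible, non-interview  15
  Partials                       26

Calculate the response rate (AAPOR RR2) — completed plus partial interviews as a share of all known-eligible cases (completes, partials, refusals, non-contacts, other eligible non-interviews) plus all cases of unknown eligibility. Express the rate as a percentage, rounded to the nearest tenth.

Num → 204 + 26 = 230
Base → 204 + 26 + 96 + 109 + 15 + 98 = 548
RR2 = 230 / 548 = 0.4197

42.0%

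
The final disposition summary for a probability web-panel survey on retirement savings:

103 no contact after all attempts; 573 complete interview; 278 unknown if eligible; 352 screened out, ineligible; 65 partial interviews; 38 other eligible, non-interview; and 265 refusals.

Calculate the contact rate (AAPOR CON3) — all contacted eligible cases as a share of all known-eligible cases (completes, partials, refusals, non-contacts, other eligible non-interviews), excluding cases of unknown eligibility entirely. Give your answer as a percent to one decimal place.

Numerator: 573 + 65 + 265 + 38 = 941
Denom: 573 + 65 + 265 + 103 + 38 = 1044
CON3 = 941 / 1044 = 0.9013

90.1%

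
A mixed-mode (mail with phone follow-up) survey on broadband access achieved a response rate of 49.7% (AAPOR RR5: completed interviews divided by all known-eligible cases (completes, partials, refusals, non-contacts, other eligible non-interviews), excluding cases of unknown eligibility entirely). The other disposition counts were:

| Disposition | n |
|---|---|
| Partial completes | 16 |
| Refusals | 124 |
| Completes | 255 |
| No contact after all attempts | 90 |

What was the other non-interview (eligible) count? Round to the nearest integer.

28

RR5 = 255 / D = 0.497
D = 255 / 0.497 = 513.1
Rest of base = 485
other non-interview (eligible) = 513.1 − 485 ≈ 28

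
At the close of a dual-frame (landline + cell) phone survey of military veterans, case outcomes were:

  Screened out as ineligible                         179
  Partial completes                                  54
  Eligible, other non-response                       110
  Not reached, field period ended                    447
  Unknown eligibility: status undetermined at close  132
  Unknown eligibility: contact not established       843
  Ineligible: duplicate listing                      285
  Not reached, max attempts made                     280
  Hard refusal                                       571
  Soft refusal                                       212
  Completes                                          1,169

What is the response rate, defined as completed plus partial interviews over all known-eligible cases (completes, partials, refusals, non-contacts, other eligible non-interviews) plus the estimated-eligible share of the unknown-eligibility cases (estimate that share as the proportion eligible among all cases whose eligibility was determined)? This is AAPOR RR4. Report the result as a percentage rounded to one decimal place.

Declined to participate = 571 + 212 = 783
Non-contacts = 447 + 280 = 727
Eligibility not determined = 843 + 132 = 975
Ineligible = 179 + 285 = 464
Numerator: 1169 + 54 = 1223
Known eligible: 1169 + 54 + 783 + 727 + 110 = 2843
e = 2843 / (2843 + 464) = 2843 / 3307 = 0.8597
Estimated eligible among unknowns: 0.8597 × 975 = 838.21
Denominator: 2843 + 838.21 = 3681.21
RR4 = 1223 / 3681.21 = 0.3322

33.2%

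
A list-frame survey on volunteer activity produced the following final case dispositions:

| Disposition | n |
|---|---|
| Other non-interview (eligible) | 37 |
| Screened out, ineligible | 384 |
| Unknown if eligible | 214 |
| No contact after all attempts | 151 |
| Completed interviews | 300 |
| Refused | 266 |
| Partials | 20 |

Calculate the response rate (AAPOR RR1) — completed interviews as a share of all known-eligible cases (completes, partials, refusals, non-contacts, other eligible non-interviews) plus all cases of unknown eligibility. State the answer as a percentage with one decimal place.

Top: 300
Denominator: 300 + 20 + 266 + 151 + 37 + 214 = 988
RR1 = 300 / 988 = 0.3036

30.4%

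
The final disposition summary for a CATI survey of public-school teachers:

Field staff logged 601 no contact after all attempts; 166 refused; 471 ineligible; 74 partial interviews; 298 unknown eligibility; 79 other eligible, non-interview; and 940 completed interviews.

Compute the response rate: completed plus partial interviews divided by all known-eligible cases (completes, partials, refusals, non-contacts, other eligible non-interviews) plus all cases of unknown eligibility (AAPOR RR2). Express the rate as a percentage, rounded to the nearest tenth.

Top → 940 + 74 = 1014
Denominator → 940 + 74 + 166 + 601 + 79 + 298 = 2158
RR2 = 1014 / 2158 = 0.4699

47.0%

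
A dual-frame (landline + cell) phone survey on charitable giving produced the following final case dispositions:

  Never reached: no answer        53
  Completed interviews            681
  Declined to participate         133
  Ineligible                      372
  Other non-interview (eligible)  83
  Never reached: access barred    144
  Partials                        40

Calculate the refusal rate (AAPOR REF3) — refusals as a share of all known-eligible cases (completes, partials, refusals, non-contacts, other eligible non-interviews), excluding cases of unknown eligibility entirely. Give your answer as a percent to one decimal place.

11.7%

Never reached = 53 + 144 = 197
Numerator = 133
Denom = 681 + 40 + 133 + 197 + 83 = 1134
REF3 = 133 / 1134 = 0.1173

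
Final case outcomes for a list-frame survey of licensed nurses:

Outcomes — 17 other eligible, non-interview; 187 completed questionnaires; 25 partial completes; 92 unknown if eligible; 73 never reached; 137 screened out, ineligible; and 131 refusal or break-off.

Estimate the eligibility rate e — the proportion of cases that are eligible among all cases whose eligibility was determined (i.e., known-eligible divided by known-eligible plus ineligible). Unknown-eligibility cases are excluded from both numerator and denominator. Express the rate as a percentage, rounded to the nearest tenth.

Eligible (known) = 187 + 25 + 131 + 73 + 17 = 433
e = 433 / (433 + 137) = 433 / 570 = 0.7596

76.0%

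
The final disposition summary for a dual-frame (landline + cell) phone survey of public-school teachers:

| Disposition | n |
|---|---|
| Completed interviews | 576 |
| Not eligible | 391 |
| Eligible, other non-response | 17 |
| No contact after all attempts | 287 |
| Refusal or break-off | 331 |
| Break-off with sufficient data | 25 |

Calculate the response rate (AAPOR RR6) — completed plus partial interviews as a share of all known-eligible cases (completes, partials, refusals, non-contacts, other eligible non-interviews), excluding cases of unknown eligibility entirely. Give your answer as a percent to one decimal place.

Num → 576 + 25 = 601
Denominator → 576 + 25 + 331 + 287 + 17 = 1236
RR6 = 601 / 1236 = 0.4862

48.6%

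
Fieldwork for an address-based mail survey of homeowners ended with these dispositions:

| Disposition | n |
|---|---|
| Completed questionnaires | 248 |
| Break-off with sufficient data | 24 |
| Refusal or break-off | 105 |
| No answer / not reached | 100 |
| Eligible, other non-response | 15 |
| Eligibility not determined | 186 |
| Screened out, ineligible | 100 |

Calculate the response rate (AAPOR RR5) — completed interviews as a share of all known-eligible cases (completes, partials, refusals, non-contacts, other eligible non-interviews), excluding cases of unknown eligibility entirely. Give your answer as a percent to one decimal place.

50.4%

Numerator → 248
Denom → 248 + 24 + 105 + 100 + 15 = 492
RR5 = 248 / 492 = 0.5041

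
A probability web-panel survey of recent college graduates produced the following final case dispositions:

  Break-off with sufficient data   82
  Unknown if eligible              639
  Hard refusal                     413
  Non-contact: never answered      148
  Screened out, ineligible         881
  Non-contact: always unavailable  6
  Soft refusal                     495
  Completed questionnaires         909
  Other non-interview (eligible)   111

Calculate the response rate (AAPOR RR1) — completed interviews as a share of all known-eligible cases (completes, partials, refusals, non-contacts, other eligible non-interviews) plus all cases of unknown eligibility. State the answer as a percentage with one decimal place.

Refusal or break-off = 413 + 495 = 908
No answer / not reached = 148 + 6 = 154
Num → 909
Denom → 909 + 82 + 908 + 154 + 111 + 639 = 2803
RR1 = 909 / 2803 = 0.3243

32.4%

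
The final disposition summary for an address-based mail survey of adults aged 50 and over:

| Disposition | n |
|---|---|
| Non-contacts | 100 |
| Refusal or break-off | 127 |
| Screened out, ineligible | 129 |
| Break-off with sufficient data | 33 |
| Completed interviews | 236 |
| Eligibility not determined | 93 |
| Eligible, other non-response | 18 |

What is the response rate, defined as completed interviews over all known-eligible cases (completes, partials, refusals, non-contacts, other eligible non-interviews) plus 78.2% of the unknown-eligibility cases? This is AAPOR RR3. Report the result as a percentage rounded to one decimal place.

Top = 236
Determined eligible = 236 + 33 + 127 + 100 + 18 = 514
Estimated eligible among unknowns = 0.7820 × 93 = 72.73
Denominator = 514 + 72.73 = 586.73
RR3 = 236 / 586.73 = 0.4022

40.2%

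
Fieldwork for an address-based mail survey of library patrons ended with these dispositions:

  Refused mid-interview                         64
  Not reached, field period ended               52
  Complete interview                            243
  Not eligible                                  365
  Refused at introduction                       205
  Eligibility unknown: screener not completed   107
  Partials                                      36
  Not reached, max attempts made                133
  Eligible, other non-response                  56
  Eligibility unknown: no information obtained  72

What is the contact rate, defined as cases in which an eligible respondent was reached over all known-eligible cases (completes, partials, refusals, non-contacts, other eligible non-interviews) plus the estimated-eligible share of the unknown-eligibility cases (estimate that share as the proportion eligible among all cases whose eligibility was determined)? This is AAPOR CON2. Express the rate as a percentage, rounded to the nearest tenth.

Refused = 205 + 64 = 269
No contact after all attempts = 52 + 133 = 185
Unknown eligibility = 107 + 72 = 179
Top = 243 + 36 + 269 + 56 = 604
Known eligible = 243 + 36 + 269 + 185 + 56 = 789
e = 789 / (789 + 365) = 789 / 1154 = 0.6837
e × U = 0.6837 × 179 = 122.38
Denom = 789 + 122.38 = 911.38
CON2 = 604 / 911.38 = 0.6627

66.3%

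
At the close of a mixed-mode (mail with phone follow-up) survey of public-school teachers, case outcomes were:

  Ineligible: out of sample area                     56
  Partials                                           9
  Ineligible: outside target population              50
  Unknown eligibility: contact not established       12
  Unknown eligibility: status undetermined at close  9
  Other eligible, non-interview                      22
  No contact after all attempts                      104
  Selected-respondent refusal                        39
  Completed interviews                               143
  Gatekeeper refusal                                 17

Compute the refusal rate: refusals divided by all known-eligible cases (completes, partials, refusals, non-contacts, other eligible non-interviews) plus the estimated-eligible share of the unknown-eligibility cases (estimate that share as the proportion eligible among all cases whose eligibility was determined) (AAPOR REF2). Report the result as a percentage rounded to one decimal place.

Refusal or break-off = 17 + 39 = 56
Eligibility not determined = 12 + 9 = 21
Screened out, ineligible = 50 + 56 = 106
Top: 56
Known eligible: 143 + 9 + 56 + 104 + 22 = 334
e = 334 / (334 + 106) = 334 / 440 = 0.7591
Estimated eligible among unknowns: 0.7591 × 21 = 15.94
Denom: 334 + 15.94 = 349.94
REF2 = 56 / 349.94 = 0.1600

16.0%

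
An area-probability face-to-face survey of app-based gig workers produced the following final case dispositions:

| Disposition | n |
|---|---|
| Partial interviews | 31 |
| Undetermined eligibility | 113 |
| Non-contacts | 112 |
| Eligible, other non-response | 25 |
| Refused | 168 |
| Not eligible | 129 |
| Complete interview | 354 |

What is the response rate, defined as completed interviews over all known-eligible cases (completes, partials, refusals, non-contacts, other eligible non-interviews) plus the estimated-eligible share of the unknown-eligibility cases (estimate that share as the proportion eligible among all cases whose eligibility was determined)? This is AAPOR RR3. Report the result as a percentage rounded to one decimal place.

45.1%

Top: 354
Determined eligible: 354 + 31 + 168 + 112 + 25 = 690
e = 690 / (690 + 129) = 690 / 819 = 0.8425
Estimated eligible among unknowns: 0.8425 × 113 = 95.20
Denominator: 690 + 95.20 = 785.20
RR3 = 354 / 785.20 = 0.4508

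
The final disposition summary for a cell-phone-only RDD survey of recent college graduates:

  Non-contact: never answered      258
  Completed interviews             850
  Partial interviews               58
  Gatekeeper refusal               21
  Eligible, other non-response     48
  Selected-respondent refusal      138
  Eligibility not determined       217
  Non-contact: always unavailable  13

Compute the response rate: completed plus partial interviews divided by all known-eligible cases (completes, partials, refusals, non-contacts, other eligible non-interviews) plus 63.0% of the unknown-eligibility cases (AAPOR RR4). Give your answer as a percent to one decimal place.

59.6%

Refusals = 21 + 138 = 159
Never reached = 258 + 13 = 271
Num → 850 + 58 = 908
Known eligible → 850 + 58 + 159 + 271 + 48 = 1386
e × U → 0.6300 × 217 = 136.71
Denom → 1386 + 136.71 = 1522.71
RR4 = 908 / 1522.71 = 0.5963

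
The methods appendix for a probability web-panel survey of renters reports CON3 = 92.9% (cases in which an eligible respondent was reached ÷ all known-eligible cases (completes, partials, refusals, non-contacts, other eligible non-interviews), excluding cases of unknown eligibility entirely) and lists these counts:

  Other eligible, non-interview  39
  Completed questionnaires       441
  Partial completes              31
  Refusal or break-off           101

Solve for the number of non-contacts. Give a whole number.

Top = 441 + 31 + 101 + 39 = 612
CON3 = 612 / D = 0.929
D = 612 / 0.929 = 658.8
Remaining denominator categories sum to 612
non-contacts = 658.8 − 612 ≈ 47

47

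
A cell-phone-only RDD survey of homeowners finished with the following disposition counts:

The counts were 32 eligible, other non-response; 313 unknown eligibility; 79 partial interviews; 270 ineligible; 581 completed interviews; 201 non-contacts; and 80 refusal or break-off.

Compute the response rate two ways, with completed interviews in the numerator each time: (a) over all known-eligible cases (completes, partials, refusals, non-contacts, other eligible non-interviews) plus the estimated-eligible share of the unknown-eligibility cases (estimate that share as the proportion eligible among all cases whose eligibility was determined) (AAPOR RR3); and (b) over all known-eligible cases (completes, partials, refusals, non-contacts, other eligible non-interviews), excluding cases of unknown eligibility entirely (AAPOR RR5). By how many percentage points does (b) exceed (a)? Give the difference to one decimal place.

12.0

Numerator → 581
Eligible (known) → 581 + 79 + 80 + 201 + 32 = 973
e = 973 / (973 + 270) = 973 / 1243 = 0.7828
Estimated eligible among unknowns → 0.7828 × 313 = 245.02
Denom → 973 + 245.02 = 1218.02
RR3 = 581 / 1218.02 = 0.4770
Denom → 581 + 79 + 80 + 201 + 32 = 973
RR5 = 581 / 973 = 0.5971
Difference = 59.71 − 47.70 = 12.01 percentage points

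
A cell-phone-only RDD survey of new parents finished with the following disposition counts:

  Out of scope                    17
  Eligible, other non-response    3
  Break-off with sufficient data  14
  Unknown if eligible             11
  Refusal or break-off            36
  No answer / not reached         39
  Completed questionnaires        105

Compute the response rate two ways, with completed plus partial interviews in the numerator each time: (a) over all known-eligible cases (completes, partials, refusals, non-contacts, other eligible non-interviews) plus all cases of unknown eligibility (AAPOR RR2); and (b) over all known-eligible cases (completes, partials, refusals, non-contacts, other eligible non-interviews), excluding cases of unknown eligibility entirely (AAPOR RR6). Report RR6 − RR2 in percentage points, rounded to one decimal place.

Num: 105 + 14 = 119
Denominator: 105 + 14 + 36 + 39 + 3 + 11 = 208
RR2 = 119 / 208 = 0.5721
Denominator: 105 + 14 + 36 + 39 + 3 = 197
RR6 = 119 / 197 = 0.6041
Difference = 60.41 − 57.21 = 3.20 percentage points

3.2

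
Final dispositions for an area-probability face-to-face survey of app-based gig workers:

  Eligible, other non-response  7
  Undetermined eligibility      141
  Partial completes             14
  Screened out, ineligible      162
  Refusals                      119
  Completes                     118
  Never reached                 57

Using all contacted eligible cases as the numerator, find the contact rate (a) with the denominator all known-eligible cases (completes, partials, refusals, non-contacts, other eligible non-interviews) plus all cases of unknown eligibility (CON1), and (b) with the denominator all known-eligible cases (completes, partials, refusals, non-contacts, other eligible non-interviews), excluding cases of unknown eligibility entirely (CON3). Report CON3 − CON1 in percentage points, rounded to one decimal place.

25.3

Num → 118 + 14 + 119 + 7 = 258
Denom → 118 + 14 + 119 + 57 + 7 + 141 = 456
CON1 = 258 / 456 = 0.5658
Denom → 118 + 14 + 119 + 57 + 7 = 315
CON3 = 258 / 315 = 0.8190
Difference = 81.90 − 56.58 = 25.32 percentage points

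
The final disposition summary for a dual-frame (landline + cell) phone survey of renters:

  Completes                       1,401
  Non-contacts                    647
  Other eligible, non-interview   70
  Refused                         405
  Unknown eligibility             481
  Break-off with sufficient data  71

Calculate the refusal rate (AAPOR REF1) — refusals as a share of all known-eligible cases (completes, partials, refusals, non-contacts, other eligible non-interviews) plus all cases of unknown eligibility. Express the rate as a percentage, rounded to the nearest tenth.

Num: 405
Base: 1401 + 71 + 405 + 647 + 70 + 481 = 3075
REF1 = 405 / 3075 = 0.1317

13.2%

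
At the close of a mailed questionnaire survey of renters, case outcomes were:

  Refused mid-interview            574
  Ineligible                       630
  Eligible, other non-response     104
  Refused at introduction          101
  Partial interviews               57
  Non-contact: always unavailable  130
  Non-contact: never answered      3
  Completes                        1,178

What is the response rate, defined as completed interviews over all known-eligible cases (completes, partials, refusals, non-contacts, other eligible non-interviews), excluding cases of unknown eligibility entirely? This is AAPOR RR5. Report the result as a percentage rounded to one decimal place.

Refusals = 101 + 574 = 675
No answer / not reached = 3 + 130 = 133
Numerator: 1178
Denominator: 1178 + 57 + 675 + 133 + 104 = 2147
RR5 = 1178 / 2147 = 0.5487

54.9%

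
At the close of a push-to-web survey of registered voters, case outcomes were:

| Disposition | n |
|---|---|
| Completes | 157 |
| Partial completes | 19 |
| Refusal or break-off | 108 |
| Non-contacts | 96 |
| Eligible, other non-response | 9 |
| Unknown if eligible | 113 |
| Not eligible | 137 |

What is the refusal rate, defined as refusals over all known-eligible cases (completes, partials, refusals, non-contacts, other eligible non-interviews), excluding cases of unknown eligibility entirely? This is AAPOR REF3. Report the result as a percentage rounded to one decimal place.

Num: 108
Base: 157 + 19 + 108 + 96 + 9 = 389
REF3 = 108 / 389 = 0.2776

27.8%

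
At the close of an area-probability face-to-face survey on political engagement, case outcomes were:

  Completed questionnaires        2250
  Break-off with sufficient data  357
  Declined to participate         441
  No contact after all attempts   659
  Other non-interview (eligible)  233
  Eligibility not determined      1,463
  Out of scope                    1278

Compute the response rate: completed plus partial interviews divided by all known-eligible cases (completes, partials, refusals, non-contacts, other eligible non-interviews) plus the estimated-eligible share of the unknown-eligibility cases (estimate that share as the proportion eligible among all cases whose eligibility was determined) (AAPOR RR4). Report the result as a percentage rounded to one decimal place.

51.7%

Top = 2250 + 357 = 2607
Eligible (known) = 2250 + 357 + 441 + 659 + 233 = 3940
e = 3940 / (3940 + 1278) = 3940 / 5218 = 0.7551
Estimated eligible among unknowns = 0.7551 × 1463 = 1104.71
Base = 3940 + 1104.71 = 5044.71
RR4 = 2607 / 5044.71 = 0.5168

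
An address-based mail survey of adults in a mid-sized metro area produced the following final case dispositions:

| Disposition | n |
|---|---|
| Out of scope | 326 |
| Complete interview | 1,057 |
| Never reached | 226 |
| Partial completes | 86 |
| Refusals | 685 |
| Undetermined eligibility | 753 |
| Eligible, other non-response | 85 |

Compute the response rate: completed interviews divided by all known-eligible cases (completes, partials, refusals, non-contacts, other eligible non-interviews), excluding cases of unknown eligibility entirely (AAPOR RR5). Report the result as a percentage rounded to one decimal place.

Top = 1057
Denominator = 1057 + 86 + 685 + 226 + 85 = 2139
RR5 = 1057 / 2139 = 0.4942

49.4%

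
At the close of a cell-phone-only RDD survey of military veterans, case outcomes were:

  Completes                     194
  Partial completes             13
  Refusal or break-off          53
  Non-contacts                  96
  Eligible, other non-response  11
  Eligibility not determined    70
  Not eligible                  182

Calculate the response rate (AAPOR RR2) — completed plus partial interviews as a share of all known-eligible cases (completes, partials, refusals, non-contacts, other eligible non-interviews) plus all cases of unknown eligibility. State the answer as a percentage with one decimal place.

47.4%

Num → 194 + 13 = 207
Base → 194 + 13 + 53 + 96 + 11 + 70 = 437
RR2 = 207 / 437 = 0.4737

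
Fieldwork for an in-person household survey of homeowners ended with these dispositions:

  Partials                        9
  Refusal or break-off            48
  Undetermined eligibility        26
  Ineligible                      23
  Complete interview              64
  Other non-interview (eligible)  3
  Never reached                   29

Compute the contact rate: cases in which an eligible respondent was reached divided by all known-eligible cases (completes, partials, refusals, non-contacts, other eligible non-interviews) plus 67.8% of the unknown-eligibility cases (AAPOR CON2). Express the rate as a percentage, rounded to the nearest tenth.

72.7%

Num → 64 + 9 + 48 + 3 = 124
Determined eligible → 64 + 9 + 48 + 29 + 3 = 153
Eligible share of unknowns → 0.6780 × 26 = 17.63
Denom → 153 + 17.63 = 170.63
CON2 = 124 / 170.63 = 0.7267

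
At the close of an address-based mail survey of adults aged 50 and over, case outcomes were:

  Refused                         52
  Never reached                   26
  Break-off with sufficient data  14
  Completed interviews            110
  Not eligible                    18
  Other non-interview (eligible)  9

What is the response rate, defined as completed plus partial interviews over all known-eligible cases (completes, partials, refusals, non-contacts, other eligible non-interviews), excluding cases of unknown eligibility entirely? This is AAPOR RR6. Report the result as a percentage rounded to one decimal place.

Num → 110 + 14 = 124
Base → 110 + 14 + 52 + 26 + 9 = 211
RR6 = 124 / 211 = 0.5877

58.8%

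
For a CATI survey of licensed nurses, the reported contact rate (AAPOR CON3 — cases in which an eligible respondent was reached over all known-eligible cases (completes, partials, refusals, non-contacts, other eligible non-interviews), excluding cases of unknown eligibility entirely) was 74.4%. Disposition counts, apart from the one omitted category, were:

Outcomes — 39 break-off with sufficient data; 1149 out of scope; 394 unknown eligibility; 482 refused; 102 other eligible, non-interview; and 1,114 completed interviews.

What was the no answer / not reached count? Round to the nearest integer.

598

Top: 1114 + 39 + 482 + 102 = 1737
CON3 = 1737 / D = 0.744
D = 1737 / 0.744 = 2334.7
Rest of base = 1737
no answer / not reached = 2334.7 − 1737 ≈ 598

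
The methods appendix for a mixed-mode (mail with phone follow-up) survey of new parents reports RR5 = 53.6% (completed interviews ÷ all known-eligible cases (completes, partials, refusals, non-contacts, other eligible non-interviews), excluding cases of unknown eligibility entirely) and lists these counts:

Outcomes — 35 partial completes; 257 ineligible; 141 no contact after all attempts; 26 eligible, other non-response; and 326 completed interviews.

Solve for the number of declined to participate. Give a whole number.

80

RR5 = 326 / D = 0.536
D = 326 / 0.536 = 608.2
Other denominator terms total 528
declined to participate = 608.2 − 528 ≈ 80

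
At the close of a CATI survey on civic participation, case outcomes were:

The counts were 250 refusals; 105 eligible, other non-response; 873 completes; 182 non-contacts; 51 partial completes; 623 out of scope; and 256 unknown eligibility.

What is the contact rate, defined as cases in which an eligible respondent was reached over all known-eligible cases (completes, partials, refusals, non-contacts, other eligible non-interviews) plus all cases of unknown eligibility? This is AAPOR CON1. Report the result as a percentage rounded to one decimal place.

Numerator: 873 + 51 + 250 + 105 = 1279
Denominator: 873 + 51 + 250 + 182 + 105 + 256 = 1717
CON1 = 1279 / 1717 = 0.7449

74.5%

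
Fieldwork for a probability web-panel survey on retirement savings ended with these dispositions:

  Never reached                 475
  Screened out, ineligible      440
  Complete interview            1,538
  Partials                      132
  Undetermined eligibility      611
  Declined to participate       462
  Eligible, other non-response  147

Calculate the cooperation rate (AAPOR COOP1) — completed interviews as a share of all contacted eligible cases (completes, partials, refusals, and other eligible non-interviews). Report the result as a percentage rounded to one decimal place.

Top = 1538
Denominator = 1538 + 132 + 462 + 147 = 2279
COOP1 = 1538 / 2279 = 0.6749

67.5%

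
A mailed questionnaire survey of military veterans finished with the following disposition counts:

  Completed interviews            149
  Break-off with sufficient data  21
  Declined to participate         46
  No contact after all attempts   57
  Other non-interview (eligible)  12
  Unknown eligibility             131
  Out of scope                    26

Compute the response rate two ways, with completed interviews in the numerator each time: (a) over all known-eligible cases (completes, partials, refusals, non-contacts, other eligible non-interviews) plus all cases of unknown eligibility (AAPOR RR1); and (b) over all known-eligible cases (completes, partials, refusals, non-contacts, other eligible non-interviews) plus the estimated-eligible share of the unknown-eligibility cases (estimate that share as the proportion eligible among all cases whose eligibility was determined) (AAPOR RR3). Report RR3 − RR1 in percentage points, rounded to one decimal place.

1.0

Top = 149
Denom = 149 + 21 + 46 + 57 + 12 + 131 = 416
RR1 = 149 / 416 = 0.3582
Eligible (known) = 149 + 21 + 46 + 57 + 12 = 285
e = 285 / (285 + 26) = 285 / 311 = 0.9164
Estimated eligible among unknowns = 0.9164 × 131 = 120.05
Denom = 285 + 120.05 = 405.05
RR3 = 149 / 405.05 = 0.3679
Difference = 36.79 − 35.82 = 0.97 percentage points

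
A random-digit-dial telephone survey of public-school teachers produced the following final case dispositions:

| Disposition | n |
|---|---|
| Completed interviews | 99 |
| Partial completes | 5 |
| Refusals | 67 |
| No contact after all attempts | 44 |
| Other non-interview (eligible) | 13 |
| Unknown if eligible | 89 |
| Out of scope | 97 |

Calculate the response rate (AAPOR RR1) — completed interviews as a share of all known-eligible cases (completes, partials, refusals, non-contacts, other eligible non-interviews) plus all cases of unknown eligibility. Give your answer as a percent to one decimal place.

31.2%

Top: 99
Denom: 99 + 5 + 67 + 44 + 13 + 89 = 317
RR1 = 99 / 317 = 0.3123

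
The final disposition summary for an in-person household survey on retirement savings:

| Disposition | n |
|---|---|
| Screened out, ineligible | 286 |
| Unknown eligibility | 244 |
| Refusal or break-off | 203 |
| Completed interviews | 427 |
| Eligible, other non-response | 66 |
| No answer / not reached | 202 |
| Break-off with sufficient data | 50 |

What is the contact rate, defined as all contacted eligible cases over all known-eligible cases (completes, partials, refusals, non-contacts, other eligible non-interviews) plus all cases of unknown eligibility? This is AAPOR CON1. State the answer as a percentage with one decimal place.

62.6%

Numerator = 427 + 50 + 203 + 66 = 746
Base = 427 + 50 + 203 + 202 + 66 + 244 = 1192
CON1 = 746 / 1192 = 0.6258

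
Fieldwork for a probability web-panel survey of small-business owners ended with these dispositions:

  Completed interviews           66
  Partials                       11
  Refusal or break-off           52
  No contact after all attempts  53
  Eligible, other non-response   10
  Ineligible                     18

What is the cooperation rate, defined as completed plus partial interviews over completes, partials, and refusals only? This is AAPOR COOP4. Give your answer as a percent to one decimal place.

59.7%

Num = 66 + 11 = 77
Base = 66 + 11 + 52 = 129
COOP4 = 77 / 129 = 0.5969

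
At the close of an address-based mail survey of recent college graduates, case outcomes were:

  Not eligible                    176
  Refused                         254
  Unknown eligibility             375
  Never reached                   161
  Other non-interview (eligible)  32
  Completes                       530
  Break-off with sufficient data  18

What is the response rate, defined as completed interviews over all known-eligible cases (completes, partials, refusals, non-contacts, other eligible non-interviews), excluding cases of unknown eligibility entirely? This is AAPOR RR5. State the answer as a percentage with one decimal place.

53.3%

Top: 530
Denom: 530 + 18 + 254 + 161 + 32 = 995
RR5 = 530 / 995 = 0.5327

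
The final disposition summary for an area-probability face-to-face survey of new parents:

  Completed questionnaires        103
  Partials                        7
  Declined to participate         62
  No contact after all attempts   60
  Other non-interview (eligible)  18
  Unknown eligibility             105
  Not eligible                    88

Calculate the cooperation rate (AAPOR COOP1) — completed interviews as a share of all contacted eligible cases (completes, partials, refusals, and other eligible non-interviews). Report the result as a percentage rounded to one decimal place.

Num: 103
Denom: 103 + 7 + 62 + 18 = 190
COOP1 = 103 / 190 = 0.5421

54.2%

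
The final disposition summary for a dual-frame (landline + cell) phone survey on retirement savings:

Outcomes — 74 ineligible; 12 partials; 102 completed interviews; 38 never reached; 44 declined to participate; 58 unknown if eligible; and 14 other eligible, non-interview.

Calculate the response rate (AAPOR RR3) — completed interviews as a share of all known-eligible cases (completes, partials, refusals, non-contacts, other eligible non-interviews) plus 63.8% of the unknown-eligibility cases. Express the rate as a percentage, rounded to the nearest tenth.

Top → 102
Known eligible → 102 + 12 + 44 + 38 + 14 = 210
e × U → 0.6380 × 58 = 37.00
Denom → 210 + 37.00 = 247.00
RR3 = 102 / 247.00 = 0.4130

41.3%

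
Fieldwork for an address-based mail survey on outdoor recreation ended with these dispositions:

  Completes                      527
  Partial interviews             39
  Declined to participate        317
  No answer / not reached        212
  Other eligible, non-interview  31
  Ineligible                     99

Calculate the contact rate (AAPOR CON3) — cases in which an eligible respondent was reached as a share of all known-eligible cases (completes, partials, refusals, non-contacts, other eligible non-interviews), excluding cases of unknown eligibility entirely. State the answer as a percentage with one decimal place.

81.2%

Top = 527 + 39 + 317 + 31 = 914
Denominator = 527 + 39 + 317 + 212 + 31 = 1126
CON3 = 914 / 1126 = 0.8117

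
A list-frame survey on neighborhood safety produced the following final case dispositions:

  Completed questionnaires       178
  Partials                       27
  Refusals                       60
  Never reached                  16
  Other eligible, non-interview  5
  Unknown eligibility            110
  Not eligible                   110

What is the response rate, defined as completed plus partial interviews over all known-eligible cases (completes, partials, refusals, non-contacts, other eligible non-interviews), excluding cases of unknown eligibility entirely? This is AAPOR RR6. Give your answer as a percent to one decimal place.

Top = 178 + 27 = 205
Base = 178 + 27 + 60 + 16 + 5 = 286
RR6 = 205 / 286 = 0.7168

71.7%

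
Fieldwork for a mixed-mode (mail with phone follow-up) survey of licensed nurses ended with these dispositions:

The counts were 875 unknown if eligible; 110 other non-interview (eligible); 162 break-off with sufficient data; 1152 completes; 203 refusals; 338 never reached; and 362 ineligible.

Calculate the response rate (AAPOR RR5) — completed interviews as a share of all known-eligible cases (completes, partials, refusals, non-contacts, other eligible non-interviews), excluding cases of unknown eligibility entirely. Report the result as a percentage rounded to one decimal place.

Numerator: 1152
Denom: 1152 + 162 + 203 + 338 + 110 = 1965
RR5 = 1152 / 1965 = 0.5863

58.6%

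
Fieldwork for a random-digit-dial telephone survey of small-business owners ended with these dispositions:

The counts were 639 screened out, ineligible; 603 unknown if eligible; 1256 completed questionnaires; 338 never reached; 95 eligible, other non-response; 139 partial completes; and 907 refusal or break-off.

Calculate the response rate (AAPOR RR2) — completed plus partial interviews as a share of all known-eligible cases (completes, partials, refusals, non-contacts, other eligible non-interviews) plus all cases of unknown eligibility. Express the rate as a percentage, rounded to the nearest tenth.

Top = 1256 + 139 = 1395
Base = 1256 + 139 + 907 + 338 + 95 + 603 = 3338
RR2 = 1395 / 3338 = 0.4179

41.8%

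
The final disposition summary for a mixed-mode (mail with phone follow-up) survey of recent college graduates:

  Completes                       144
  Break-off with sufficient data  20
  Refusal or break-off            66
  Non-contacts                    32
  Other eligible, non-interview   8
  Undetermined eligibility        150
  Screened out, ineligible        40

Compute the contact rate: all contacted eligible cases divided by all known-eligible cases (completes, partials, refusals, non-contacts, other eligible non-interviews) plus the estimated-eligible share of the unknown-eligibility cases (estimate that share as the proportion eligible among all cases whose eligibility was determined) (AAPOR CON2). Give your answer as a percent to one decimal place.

59.4%

Numerator = 144 + 20 + 66 + 8 = 238
Known eligible = 144 + 20 + 66 + 32 + 8 = 270
e = 270 / (270 + 40) = 270 / 310 = 0.8710
Estimated eligible among unknowns = 0.8710 × 150 = 130.65
Denominator = 270 + 130.65 = 400.65
CON2 = 238 / 400.65 = 0.5940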